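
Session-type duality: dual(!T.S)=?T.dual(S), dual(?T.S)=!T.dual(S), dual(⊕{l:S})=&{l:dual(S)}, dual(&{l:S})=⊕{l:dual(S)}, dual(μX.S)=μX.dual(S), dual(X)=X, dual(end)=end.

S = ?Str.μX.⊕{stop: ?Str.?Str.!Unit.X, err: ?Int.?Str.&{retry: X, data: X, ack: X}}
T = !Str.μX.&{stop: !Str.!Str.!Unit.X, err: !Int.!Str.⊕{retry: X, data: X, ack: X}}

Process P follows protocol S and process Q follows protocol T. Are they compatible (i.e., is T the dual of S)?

?Str | !Str  ok
  μX | μX  ok (binder kept)
    ⊕{stop,err} | &{stop,err}  ok label sets agree
      [stop]
        ?Str | !Str  ok
          ?Str | !Str  ok
            !Unit | !Unit  ✗ same direction on both sides — not dual

NO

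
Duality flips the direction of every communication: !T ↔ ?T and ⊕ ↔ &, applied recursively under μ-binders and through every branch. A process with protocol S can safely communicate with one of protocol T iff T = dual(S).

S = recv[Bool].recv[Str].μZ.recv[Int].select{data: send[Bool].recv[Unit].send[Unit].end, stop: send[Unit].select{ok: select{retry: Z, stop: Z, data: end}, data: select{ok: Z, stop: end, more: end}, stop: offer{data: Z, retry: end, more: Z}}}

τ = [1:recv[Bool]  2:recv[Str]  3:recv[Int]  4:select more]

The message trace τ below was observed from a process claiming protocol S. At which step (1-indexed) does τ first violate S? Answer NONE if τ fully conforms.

step 1: recv[Bool]  match  residual = recv[Str].μZ.…
step 2: recv[Str]  match  residual = μZ.…
step 3: recv[Int]  match  residual = select{data: send[Bool].recv[Unit].send[Unit].end, stop: send[Unit].select{ok: select{retry: μZ.…, stop: μZ.…, data: end}, data: select{ok: μZ.…, stop: end, more: end}, stop: offer{data: μZ.…, retry: end, more: μZ.…}}}
step 4: got select more, protocol expects select data or select stop  ✗

4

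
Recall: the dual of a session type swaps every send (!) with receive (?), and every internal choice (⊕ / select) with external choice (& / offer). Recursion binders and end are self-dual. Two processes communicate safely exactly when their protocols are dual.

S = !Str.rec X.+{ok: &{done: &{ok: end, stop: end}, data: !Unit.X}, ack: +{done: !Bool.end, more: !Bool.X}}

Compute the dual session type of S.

!Str = ?Str
  rec X = rec X  (μ self-dual)
    +{ok,ack} = &{ok,ack}  (internal→external)
      • ok:
        &{done,data} = +{done,data}  (offer→select)
          • done:
            &{ok,stop} = +{ok,stop}  (offer→select)
              • ok:
                dual(end) = end
              • stop:
                dual(end) = end
          • data:
            !Unit = ?Unit
              dual(X) = X
      • ack:
        +{done,more} = &{done,more}  (internal→external)
          • done:
            !Bool = ?Bool
              dual(end) = end
          • more:
            !Bool = ?Bool
              dual(X) = X

?Str.rec X.&{ok: +{done: +{ok: end, stop: end}, data: ?Unit.X}, ack: &{done: ?Bool.end, more: ?Bool.X}}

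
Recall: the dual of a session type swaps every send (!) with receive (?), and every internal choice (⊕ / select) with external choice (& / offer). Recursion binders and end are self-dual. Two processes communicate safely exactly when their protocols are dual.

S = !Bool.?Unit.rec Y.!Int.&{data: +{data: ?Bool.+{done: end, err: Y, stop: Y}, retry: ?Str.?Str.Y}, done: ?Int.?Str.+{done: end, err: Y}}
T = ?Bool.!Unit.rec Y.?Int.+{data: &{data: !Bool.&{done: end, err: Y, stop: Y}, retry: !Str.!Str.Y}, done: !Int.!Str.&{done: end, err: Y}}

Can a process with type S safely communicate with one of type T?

!Bool vs ?Bool  ✓
  ?Unit vs !Unit  ✓
    rec Y vs rec Y  ✓ (μ self-dual)
      !Int vs ?Int  ✓
        &{data,done} vs +{data,done}  ✓ label sets agree
          [data]
            +{data,retry} vs &{data,retry}  ✓ label sets agree
              [data]
                ?Bool vs !Bool  ✓
                  +{done,err,stop} vs &{done,err,stop}  ✓ label sets agree
                    [done]
                      end vs end  ✓
                    [err]
                      Y vs Y  ✓
                    [stop]
                      Y vs Y  ✓
              [retry]
                ?Str vs !Str  ✓
                  ?Str vs !Str  ✓
                    Y vs Y  ✓
          [done]
            ?Int vs !Int  ✓
              ?Str vs !Str  ✓
                +{done,err} vs &{done,err}  ✓ label sets agree
                  [done]
                    end vs end  ✓
                  [err]
                    Y vs Y  ✓

YES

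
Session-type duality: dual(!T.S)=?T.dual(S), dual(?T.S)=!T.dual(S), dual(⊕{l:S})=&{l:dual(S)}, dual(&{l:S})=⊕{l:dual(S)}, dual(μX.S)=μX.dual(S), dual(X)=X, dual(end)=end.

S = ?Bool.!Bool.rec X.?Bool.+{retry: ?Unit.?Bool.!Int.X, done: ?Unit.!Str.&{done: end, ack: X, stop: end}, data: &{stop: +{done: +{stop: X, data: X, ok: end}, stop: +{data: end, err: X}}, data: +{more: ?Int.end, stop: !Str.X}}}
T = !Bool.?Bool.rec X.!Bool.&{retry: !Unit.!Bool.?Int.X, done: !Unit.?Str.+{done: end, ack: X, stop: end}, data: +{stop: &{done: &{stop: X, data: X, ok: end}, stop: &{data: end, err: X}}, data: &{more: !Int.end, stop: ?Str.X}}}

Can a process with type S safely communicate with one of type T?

YES

?Bool ‖ !Bool  match
  !Bool ‖ ?Bool  match
    rec X ‖ rec X  match (rec unchanged)
      ?Bool ‖ !Bool  match
        +{retry,done,data} ‖ &{retry,done,data}  match label sets agree
          [retry]
            ?Unit ‖ !Unit  match
              ?Bool ‖ !Bool  match
                !Int ‖ ?Int  match
                  X ‖ X  match
          [done]
            ?Unit ‖ !Unit  match
              !Str ‖ ?Str  match
                &{done,ack,stop} ‖ +{done,ack,stop}  match label sets agree
                  [done]
                    end ‖ end  match
                  [ack]
                    X ‖ X  match
                  [stop]
                    end ‖ end  match
          [data]
            &{stop,data} ‖ +{stop,data}  match label sets agree
              [stop]
                +{done,stop} ‖ &{done,stop}  match label sets agree
                  [done]
                    +{stop,data,ok} ‖ &{stop,data,ok}  match label sets agree
                      [stop]
                        X ‖ X  match
                      [data]
                        X ‖ X  match
                      [ok]
                        end ‖ end  match
                  [stop]
                    +{data,err} ‖ &{data,err}  match label sets agree
                      [data]
                        end ‖ end  match
                      [err]
                        X ‖ X  match
              [data]
                +{more,stop} ‖ &{more,stop}  match label sets agree
                  [more]
                    ?Int ‖ !Int  match
                      end ‖ end  match
                  [stop]
                    !Str ‖ ?Str  match
                      X ‖ X  match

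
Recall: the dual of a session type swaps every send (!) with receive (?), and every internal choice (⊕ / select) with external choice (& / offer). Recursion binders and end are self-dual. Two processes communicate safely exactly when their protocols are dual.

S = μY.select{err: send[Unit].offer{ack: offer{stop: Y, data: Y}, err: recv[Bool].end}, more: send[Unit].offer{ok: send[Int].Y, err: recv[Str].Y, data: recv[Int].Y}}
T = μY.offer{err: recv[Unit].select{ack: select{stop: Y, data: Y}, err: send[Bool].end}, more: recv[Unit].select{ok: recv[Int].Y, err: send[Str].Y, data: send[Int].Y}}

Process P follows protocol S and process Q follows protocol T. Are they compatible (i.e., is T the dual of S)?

YES

μY vs μY  match (rec unchanged)
  select{err,more} vs offer{err,more}  match same labels
    • err:
      send[Unit] vs recv[Unit]  match
        offer{ack,err} vs select{ack,err}  match same labels
          • ack:
            offer{stop,data} vs select{stop,data}  match same labels
              • stop:
                Y vs Y  match
              • data:
                Y vs Y  match
          • err:
            recv[Bool] vs send[Bool]  match
              end vs end  match
    • more:
      send[Unit] vs recv[Unit]  match
        offer{ok,err,data} vs select{ok,err,data}  match same labels
          • ok:
            send[Int] vs recv[Int]  match
              Y vs Y  match
          • err:
            recv[Str] vs send[Str]  match
              Y vs Y  match
          • data:
            recv[Int] vs send[Int]  match
              Y vs Y  match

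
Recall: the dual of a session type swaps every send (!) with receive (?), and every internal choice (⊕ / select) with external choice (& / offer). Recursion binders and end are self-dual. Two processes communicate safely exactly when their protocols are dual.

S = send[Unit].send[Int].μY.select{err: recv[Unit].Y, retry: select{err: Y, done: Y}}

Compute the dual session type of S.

recv[Unit].recv[Int].μY.offer{err: send[Unit].Y, retry: offer{err: Y, done: Y}}

send[Unit] = recv[Unit]
  send[Int] = recv[Int]
    μY = μY  (binder kept)
      select{err,retry} = offer{err,retry}  (select→offer)
        [err]
          recv[Unit] = send[Unit]
            Y ↦ Y
        [retry]
          select{err,done} = offer{err,done}  (select→offer)
            [err]
              Y ↦ Y
            [done]
              Y ↦ Y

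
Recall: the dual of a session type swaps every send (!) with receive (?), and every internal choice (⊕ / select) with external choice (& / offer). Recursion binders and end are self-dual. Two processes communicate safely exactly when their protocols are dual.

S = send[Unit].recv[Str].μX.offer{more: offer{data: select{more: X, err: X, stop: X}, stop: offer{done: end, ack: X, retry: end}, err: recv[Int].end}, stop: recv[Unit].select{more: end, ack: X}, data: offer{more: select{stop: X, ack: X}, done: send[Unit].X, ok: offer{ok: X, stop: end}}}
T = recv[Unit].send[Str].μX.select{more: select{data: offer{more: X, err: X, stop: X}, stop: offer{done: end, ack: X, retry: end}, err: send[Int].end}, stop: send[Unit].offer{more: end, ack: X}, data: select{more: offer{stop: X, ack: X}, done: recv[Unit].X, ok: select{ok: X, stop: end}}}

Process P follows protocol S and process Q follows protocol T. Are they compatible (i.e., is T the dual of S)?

NO

send[Unit] | recv[Unit]  ok
  recv[Str] | send[Str]  ok
    μX | μX  ok (rec unchanged)
      offer{more,stop,data} | select{more,stop,data}  ok labels match
        • more:
          offer{data,stop,err} | select{data,stop,err}  ok labels match
            • data:
              select{more,err,stop} | offer{more,err,stop}  ok labels match
                • more:
                  X | X  ok
                • err:
                  X | X  ok
                • stop:
                  X | X  ok
            • stop:
              offer{done,ack,retry} | offer{done,ack,retry}  ✗ choice polarity not flipped — not dual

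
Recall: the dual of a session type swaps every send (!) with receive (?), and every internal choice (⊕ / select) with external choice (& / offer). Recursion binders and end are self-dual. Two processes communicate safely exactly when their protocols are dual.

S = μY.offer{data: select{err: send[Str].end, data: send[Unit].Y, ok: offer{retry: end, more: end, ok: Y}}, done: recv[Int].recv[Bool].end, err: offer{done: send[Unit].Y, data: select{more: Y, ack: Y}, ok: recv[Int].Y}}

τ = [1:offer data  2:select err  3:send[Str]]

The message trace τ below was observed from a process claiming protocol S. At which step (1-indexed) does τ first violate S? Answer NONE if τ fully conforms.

[1] offer data  match  now at select{err: send[Str].end, data: send[Unit].μY.…, ok: offer{retry: end, more: end, ok: μY.…}}
[2] select err  match  now at send[Str].end
[3] send[Str]  match  now at end
trace exhausted — no violation

NONE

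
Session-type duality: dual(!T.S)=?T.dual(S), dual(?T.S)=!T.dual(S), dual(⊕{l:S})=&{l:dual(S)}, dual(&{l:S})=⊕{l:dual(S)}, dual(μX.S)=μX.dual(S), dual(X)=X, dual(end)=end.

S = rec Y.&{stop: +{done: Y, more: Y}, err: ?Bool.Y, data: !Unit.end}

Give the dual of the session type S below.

rec Y = rec Y  (rec unchanged)
  &{stop,err,data} = +{stop,err,data}  (external→internal)
    • stop:
      +{done,more} = &{done,more}  (internal→external)
        • done:
          Y self-dual
        • more:
          Y self-dual
    • err:
      ?Bool = !Bool
        Y self-dual
    • data:
      !Unit = ?Unit
        end self-dual

rec Y.+{stop: &{done: Y, more: Y}, err: !Bool.Y, data: ?Unit.end}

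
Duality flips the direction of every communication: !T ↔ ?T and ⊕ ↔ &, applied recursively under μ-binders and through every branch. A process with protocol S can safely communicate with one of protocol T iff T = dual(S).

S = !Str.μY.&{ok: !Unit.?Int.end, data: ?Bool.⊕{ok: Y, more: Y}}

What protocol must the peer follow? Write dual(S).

!Str ↦ ?Str
  μY ↦ μY  (rec unchanged)
    &{ok,data} ↦ ⊕{ok,data}  (external→internal)
      • ok:
        !Unit ↦ ?Unit
          ?Int ↦ !Int
            dual(end) = end
      • data:
        ?Bool ↦ !Bool
          ⊕{ok,more} ↦ &{ok,more}  (select→offer)
            • ok:
              dual(Y) = Y
            • more:
              dual(Y) = Y

?Str.μY.⊕{ok: ?Unit.!Int.end, data: !Bool.&{ok: Y, more: Y}}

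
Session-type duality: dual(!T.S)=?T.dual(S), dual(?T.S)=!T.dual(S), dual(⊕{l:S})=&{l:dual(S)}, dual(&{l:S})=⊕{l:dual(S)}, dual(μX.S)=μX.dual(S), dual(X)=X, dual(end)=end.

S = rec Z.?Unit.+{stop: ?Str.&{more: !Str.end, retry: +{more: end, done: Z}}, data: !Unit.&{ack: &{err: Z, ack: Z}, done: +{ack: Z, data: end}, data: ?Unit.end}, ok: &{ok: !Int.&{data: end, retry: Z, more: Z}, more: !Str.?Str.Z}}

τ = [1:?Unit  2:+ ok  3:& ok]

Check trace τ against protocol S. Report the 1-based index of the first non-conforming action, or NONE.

@1 ?Unit  ok  residual = +{stop: ?Str.&{more: !Str.end, retry: +{more: end, done: rec Z.…}}, data: !Unit.&{ack: &{err: rec Z.…, ack: rec Z.…}, done: +{ack: rec Z.…, data: end}, data: ?Unit.end}, ok: &{ok: !Int.&{data: end, retry: rec Z.…, more: rec Z.…}, more: !Str.?Str.rec Z.…}}
@2 + ok  ok  residual = &{ok: !Int.&{data: end, retry: rec Z.…, more: rec Z.…}, more: !Str.?Str.rec Z.…}
@3 & ok  ok  residual = !Int.&{data: end, retry: rec Z.…, more: rec Z.…}
τ conforms to S (length 3)

NONE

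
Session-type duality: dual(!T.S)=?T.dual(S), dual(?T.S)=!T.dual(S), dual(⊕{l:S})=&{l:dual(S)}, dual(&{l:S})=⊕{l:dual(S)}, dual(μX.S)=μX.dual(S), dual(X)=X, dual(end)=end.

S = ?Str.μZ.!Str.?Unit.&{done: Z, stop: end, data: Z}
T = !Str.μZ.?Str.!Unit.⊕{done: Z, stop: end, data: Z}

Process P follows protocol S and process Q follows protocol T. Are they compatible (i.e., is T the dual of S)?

YES

?Str ‖ !Str  ok
  μZ ‖ μZ  ok (binder kept)
    !Str ‖ ?Str  ok
      ?Unit ‖ !Unit  ok
        &{done,stop,data} ‖ ⊕{done,stop,data}  ok labels match
          case done:
            Z ‖ Z  ok
          case stop:
            end ‖ end  ok
          case data:
            Z ‖ Z  ok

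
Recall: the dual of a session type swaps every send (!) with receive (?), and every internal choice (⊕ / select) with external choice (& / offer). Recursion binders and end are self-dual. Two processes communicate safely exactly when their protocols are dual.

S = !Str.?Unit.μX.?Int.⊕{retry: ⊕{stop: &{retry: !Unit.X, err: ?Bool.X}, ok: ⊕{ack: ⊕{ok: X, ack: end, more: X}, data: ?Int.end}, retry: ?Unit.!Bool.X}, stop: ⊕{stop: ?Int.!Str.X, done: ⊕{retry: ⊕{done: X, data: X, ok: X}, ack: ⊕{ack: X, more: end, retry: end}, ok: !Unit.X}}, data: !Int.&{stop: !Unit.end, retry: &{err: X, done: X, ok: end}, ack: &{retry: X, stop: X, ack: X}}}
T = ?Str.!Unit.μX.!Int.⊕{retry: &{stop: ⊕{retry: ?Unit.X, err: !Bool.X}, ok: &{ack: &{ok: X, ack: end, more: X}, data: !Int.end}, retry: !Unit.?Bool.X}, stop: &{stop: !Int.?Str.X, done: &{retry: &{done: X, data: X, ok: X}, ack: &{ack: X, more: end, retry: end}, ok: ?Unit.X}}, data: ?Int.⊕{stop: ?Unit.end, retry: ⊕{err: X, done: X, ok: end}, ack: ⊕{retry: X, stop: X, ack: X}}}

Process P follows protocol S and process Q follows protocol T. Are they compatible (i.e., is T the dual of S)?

NO

!Str vs ?Str  ✓
  ?Unit vs !Unit  ✓
    μX vs μX  ✓ (binder kept)
      ?Int vs !Int  ✓
        ⊕{retry,stop,data} vs ⊕{retry,stop,data}  ✗ choice polarity not flipped — not dual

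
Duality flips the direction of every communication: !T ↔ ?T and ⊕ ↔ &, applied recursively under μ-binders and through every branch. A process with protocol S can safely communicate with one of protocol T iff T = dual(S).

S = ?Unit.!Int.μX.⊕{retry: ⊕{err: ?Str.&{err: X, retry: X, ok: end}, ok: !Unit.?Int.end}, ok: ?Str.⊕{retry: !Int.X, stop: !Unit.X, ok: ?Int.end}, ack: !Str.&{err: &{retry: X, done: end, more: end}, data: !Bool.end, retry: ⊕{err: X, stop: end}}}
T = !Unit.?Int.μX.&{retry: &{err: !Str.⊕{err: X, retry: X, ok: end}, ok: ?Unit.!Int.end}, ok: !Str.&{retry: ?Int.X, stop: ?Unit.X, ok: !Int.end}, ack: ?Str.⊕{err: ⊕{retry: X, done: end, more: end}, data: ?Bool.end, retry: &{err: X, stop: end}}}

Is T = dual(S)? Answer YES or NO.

?Unit | !Unit  ok
  !Int | ?Int  ok
    μX | μX  ok (μ self-dual)
      ⊕{retry,ok,ack} | &{retry,ok,ack}  ok labels match
        case retry:
          ⊕{err,ok} | &{err,ok}  ok labels match
            case err:
              ?Str | !Str  ok
                &{err,retry,ok} | ⊕{err,retry,ok}  ok labels match
                  case err:
                    X | X  ok
                  case retry:
                    X | X  ok
                  case ok:
                    end | end  ok
            case ok:
              !Unit | ?Unit  ok
                ?Int | !Int  ok
                  end | end  ok
        case ok:
          ?Str | !Str  ok
            ⊕{retry,stop,ok} | &{retry,stop,ok}  ok labels match
              case retry:
                !Int | ?Int  ok
                  X | X  ok
              case stop:
                !Unit | ?Unit  ok
                  X | X  ok
              case ok:
                ?Int | !Int  ok
                  end | end  ok
        case ack:
          !Str | ?Str  ok
            &{err,data,retry} | ⊕{err,data,retry}  ok labels match
              case err:
                &{retry,done,more} | ⊕{retry,done,more}  ok labels match
                  case retry:
                    X | X  ok
                  case done:
                    end | end  ok
                  case more:
                    end | end  ok
              case data:
                !Bool | ?Bool  ok
                  end | end  ok
              case retry:
                ⊕{err,stop} | &{err,stop}  ok labels match
                  case err:
                    X | X  ok
                  case stop:
                    end | end  ok

YES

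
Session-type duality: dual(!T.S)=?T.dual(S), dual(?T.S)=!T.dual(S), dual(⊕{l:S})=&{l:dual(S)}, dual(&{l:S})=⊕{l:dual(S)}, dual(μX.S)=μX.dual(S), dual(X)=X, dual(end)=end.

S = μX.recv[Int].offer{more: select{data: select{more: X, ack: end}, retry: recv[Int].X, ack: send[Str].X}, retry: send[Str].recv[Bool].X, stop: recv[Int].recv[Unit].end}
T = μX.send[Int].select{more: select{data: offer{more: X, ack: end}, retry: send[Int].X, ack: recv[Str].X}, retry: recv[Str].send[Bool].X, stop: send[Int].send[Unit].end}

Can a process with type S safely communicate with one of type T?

NO

μX ‖ μX  ok (binder kept)
  recv[Int] ‖ send[Int]  ok
    offer{more,retry,stop} ‖ select{more,retry,stop}  ok same labels
      • more:
        select{data,retry,ack} ‖ select{data,retry,ack}  ✗ choice polarity not flipped — not dual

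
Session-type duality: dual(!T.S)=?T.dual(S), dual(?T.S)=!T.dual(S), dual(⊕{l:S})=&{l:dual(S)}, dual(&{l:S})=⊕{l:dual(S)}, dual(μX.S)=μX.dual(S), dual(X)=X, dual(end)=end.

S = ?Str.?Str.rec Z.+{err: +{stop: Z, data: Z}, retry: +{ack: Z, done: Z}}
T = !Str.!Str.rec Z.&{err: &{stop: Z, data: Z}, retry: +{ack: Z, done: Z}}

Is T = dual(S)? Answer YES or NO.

?Str ‖ !Str  ok
  ?Str ‖ !Str  ok
    rec Z ‖ rec Z  ok (μ self-dual)
      +{err,retry} ‖ &{err,retry}  ok label sets agree
        case err:
          +{stop,data} ‖ &{stop,data}  ok label sets agree
            case stop:
              Z ‖ Z  ok
            case data:
              Z ‖ Z  ok
        case retry:
          +{ack,done} ‖ +{ack,done}  ✗ choice polarity not flipped — not dual

NO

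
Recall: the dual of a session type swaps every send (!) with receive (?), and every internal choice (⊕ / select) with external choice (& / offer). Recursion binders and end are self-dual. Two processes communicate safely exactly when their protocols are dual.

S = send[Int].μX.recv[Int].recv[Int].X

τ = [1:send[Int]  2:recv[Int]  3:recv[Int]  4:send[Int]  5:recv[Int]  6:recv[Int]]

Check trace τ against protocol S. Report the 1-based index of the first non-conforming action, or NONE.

step 1: send[Int]  ✓  now at μX.…
step 2: recv[Int]  ✓  now at recv[Int].μX.…
step 3: recv[Int]  ✓  now at μX.…
step 4: got send[Int], protocol expects recv[Int]  ✗

4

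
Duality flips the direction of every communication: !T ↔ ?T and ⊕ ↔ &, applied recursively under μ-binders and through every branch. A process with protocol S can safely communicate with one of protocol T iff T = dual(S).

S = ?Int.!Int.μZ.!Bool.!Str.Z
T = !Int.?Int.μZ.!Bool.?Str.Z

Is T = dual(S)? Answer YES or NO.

?Int | !Int  ✓
  !Int | ?Int  ✓
    μZ | μZ  ✓ (binder kept)
      !Bool | !Bool  ✗ same direction on both sides — not dual

NO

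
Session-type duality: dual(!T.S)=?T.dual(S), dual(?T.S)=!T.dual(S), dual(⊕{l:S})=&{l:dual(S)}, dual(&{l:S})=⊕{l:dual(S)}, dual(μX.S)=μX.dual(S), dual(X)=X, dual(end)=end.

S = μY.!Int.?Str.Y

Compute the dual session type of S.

μY ↦ μY  (binder kept)
  !Int ↦ ?Int
    ?Str ↦ !Str
      dual(Y) = Y

μY.?Int.!Str.Y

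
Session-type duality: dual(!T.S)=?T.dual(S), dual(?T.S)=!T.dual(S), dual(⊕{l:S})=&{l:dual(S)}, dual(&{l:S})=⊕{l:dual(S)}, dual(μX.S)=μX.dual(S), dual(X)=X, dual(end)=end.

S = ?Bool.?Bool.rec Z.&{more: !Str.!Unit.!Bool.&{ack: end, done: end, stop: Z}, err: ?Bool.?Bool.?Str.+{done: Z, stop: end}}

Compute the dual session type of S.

?Bool = !Bool
  ?Bool = !Bool
    rec Z = rec Z  (μ self-dual)
      &{more,err} = +{more,err}  (&→⊕)
        [more]
          !Str = ?Str
            !Unit = ?Unit
              !Bool = ?Bool
                &{ack,done,stop} = +{ack,done,stop}  (&→⊕)
                  [ack]
                    end self-dual
                  [done]
                    end self-dual
                  [stop]
                    Z self-dual
        [err]
          ?Bool = !Bool
            ?Bool = !Bool
              ?Str = !Str
                +{done,stop} = &{done,stop}  (internal→external)
                  [done]
                    Z self-dual
                  [stop]
                    end self-dual

!Bool.!Bool.rec Z.+{more: ?Str.?Unit.?Bool.+{ack: end, done: end, stop: Z}, err: !Bool.!Bool.!Str.&{done: Z, stop: end}}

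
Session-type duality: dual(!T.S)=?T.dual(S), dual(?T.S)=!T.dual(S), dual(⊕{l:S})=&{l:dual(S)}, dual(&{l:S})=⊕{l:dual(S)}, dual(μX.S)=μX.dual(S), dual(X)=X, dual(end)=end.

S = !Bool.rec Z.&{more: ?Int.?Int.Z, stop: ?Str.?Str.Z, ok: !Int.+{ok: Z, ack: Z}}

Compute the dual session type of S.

!Bool = ?Bool
  rec Z = rec Z  (rec unchanged)
    &{more,stop,ok} = +{more,stop,ok}  (offer→select)
      [more]
        ?Int = !Int
          ?Int = !Int
            Z self-dual
      [stop]
        ?Str = !Str
          ?Str = !Str
            Z self-dual
      [ok]
        !Int = ?Int
          +{ok,ack} = &{ok,ack}  (⊕→&)
            [ok]
              Z self-dual
            [ack]
              Z self-dual

?Bool.rec Z.+{more: !Int.!Int.Z, stop: !Str.!Str.Z, ok: ?Int.&{ok: Z, ack: Z}}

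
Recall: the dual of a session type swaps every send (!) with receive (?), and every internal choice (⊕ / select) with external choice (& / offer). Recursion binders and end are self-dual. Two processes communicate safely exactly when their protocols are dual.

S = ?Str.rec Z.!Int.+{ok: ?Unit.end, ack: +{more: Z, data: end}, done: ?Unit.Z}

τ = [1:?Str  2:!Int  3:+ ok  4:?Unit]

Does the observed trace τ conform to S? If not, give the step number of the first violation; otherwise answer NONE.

[1] ?Str  ok  state: rec Z.…
[2] !Int  ok  state: +{ok: ?Unit.end, ack: +{more: rec Z.…, data: end}, done: ?Unit.rec Z.…}
[3] + ok  ok  state: ?Unit.end
[4] ?Unit  ok  state: end
trace exhausted — no violation

NONE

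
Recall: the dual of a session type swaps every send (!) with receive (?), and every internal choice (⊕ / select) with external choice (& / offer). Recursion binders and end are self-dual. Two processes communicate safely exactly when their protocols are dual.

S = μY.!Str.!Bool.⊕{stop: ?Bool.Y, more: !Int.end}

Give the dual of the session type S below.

μY.?Str.?Bool.&{stop: !Bool.Y, more: ?Int.end}

μY = μY  (binder kept)
  !Str = ?Str
    !Bool = ?Bool
      ⊕{stop,more} = &{stop,more}  (⊕→&)
        case stop:
          ?Bool = !Bool
            Y self-dual
        case more:
          !Int = ?Int
            end self-dual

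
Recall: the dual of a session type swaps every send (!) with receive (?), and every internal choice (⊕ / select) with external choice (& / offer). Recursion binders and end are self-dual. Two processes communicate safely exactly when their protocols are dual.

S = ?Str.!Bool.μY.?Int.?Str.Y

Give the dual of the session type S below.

!Str.?Bool.μY.!Int.!Str.Y

?Str = !Str
  !Bool = ?Bool
    μY = μY  (μ self-dual)
      ?Int = !Int
        ?Str = !Str
          Y ↦ Y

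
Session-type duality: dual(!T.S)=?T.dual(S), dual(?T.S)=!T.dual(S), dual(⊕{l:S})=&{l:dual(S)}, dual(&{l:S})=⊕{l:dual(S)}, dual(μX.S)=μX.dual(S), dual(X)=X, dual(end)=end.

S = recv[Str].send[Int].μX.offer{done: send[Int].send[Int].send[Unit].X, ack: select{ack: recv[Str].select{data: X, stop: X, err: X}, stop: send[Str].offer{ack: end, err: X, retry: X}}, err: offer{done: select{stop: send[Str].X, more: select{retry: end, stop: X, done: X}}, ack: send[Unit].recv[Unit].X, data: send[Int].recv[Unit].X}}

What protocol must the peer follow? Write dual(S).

send[Str].recv[Int].μX.select{done: recv[Int].recv[Int].recv[Unit].X, ack: offer{ack: send[Str].offer{data: X, stop: X, err: X}, stop: recv[Str].select{ack: end, err: X, retry: X}}, err: select{done: offer{stop: recv[Str].X, more: offer{retry: end, stop: X, done: X}}, ack: recv[Unit].send[Unit].X, data: recv[Int].send[Unit].X}}

recv[Str] = send[Str]
  send[Int] = recv[Int]
    μX = μX  (μ self-dual)
      offer{done,ack,err} = select{done,ack,err}  (&→⊕)
        case done:
          send[Int] = recv[Int]
            send[Int] = recv[Int]
              send[Unit] = recv[Unit]
                dual(X) = X
        case ack:
          select{ack,stop} = offer{ack,stop}  (select→offer)
            case ack:
              recv[Str] = send[Str]
                select{data,stop,err} = offer{data,stop,err}  (select→offer)
                  case data:
                    dual(X) = X
                  case stop:
                    dual(X) = X
                  case err:
                    dual(X) = X
            case stop:
              send[Str] = recv[Str]
                offer{ack,err,retry} = select{ack,err,retry}  (&→⊕)
                  case ack:
                    dual(end) = end
                  case err:
                    dual(X) = X
                  case retry:
                    dual(X) = X
        case err:
          offer{done,ack,data} = select{done,ack,data}  (&→⊕)
            case done:
              select{stop,more} = offer{stop,more}  (select→offer)
                case stop:
                  send[Str] = recv[Str]
                    dual(X) = X
                case more:
                  select{retry,stop,done} = offer{retry,stop,done}  (select→offer)
                    case retry:
                      dual(end) = end
                    case stop:
                      dual(X) = X
                    case done:
                      dual(X) = X
            case ack:
              send[Unit] = recv[Unit]
                recv[Unit] = send[Unit]
                  dual(X) = X
            case data:
              send[Int] = recv[Int]
                recv[Unit] = send[Unit]
                  dual(X) = X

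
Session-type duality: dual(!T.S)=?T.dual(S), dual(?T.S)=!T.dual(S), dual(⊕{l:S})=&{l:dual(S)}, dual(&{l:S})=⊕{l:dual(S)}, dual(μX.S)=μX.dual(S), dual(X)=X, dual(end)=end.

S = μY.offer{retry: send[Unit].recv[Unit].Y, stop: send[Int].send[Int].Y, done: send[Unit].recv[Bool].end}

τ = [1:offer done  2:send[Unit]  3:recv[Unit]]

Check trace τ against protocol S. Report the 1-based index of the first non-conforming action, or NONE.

3

step 1: offer done  match  residual = send[Unit].recv[Bool].end
step 2: send[Unit]  match  residual = recv[Bool].end
step 3: got recv[Unit], protocol expects recv[Bool]  ✗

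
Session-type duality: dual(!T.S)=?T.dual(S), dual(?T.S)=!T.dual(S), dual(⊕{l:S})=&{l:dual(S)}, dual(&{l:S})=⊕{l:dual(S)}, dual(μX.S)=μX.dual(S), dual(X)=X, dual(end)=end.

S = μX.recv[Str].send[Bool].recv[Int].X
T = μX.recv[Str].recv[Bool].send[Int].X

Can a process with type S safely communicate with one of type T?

NO

μX ‖ μX  match (binder kept)
  recv[Str] ‖ recv[Str]  ✗ same direction on both sides — not dual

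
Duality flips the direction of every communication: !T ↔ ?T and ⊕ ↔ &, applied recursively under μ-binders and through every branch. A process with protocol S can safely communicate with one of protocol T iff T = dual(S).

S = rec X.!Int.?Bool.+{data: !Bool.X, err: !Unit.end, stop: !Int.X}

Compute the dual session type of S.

rec X ↦ rec X  (binder kept)
  !Int ↦ ?Int
    ?Bool ↦ !Bool
      +{data,err,stop} ↦ &{data,err,stop}  (select→offer)
        • data:
          !Bool ↦ ?Bool
            X ↦ X
        • err:
          !Unit ↦ ?Unit
            end ↦ end
        • stop:
          !Int ↦ ?Int
            X ↦ X

rec X.?Int.!Bool.&{data: ?Bool.X, err: ?Unit.end, stop: ?Int.X}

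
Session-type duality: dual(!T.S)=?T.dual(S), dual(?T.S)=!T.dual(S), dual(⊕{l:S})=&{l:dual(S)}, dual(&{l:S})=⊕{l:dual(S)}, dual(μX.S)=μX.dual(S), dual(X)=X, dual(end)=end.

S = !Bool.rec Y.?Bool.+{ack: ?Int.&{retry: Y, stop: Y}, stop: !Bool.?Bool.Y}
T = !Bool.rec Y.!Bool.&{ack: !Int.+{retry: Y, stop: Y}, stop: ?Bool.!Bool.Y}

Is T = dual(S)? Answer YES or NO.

!Bool ‖ !Bool  ✗ same direction on both sides — not dual

NO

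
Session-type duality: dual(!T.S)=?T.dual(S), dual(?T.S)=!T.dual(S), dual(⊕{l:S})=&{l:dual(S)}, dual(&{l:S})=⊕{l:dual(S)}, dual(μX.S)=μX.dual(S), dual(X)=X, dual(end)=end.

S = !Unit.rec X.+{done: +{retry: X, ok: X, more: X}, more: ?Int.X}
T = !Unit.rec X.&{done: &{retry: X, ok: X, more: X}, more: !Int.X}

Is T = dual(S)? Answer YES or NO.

!Unit | !Unit  ✗ same direction on both sides — not dual

NO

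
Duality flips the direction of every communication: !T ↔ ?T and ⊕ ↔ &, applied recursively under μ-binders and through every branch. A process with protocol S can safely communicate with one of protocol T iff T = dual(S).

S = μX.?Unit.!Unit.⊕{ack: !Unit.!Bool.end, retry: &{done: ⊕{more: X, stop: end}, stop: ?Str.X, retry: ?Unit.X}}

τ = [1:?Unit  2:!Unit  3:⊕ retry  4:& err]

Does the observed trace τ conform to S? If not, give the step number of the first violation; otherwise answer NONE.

[1] ?Unit  match  residual = !Unit.⊕{ack: !Unit.!Bool.end, retry: &{done: ⊕{more: μX.…, stop: end}, stop: ?Str.μX.…, retry: ?Unit.μX.…}}
[2] !Unit  match  residual = ⊕{ack: !Unit.!Bool.end, retry: &{done: ⊕{more: μX.…, stop: end}, stop: ?Str.μX.…, retry: ?Unit.μX.…}}
[3] ⊕ retry  match  residual = &{done: ⊕{more: μX.…, stop: end}, stop: ?Str.μX.…, retry: ?Unit.μX.…}
[4] got & err, protocol expects & done or & stop or & retry  ✗

4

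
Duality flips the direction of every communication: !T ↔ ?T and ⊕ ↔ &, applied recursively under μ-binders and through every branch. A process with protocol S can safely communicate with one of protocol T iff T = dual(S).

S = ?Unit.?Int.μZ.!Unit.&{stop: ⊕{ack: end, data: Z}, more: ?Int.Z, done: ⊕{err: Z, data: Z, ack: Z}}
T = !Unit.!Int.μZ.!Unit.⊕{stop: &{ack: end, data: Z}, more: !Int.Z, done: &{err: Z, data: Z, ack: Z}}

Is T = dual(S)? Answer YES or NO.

NO

?Unit vs !Unit  match
  ?Int vs !Int  match
    μZ vs μZ  match (binder kept)
      !Unit vs !Unit  ✗ same direction on both sides — not dual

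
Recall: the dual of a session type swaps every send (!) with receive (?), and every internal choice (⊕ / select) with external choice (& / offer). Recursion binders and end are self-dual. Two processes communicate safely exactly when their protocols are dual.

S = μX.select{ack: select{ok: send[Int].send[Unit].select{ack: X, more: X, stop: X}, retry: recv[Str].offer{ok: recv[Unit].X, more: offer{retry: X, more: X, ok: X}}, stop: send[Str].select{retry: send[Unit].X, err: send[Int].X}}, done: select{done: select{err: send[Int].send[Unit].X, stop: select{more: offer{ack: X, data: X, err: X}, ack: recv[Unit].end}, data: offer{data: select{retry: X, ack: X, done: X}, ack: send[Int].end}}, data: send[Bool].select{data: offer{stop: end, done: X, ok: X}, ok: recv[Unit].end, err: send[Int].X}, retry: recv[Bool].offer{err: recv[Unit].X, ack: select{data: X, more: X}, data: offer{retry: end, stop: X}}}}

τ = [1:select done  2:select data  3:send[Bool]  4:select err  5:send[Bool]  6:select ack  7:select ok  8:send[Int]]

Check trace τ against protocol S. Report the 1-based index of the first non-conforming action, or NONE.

5

[1] select done  ✓  cont: select{done: select{err: send[Int].send[Unit].μX.…, stop: select{more: offer{ack: μX.…, data: μX.…, err: μX.…}, ack: recv[Unit].end}, data: offer{data: select{retry: μX.…, ack: μX.…, done: μX.…}, ack: send[Int].end}}, data: send[Bool].select{data: offer{stop: end, done: μX.…, ok: μX.…}, ok: recv[Unit].end, err: send[Int].μX.…}, retry: recv[Bool].offer{err: recv[Unit].μX.…, ack: select{data: μX.…, more: μX.…}, data: offer{retry: end, stop: μX.…}}}
[2] select data  ✓  cont: send[Bool].select{data: offer{stop: end, done: μX.…, ok: μX.…}, ok: recv[Unit].end, err: send[Int].μX.…}
[3] send[Bool]  ✓  cont: select{data: offer{stop: end, done: μX.…, ok: μX.…}, ok: recv[Unit].end, err: send[Int].μX.…}
[4] select err  ✓  cont: send[Int].μX.…
[5] got send[Bool], protocol expects send[Int]  ✗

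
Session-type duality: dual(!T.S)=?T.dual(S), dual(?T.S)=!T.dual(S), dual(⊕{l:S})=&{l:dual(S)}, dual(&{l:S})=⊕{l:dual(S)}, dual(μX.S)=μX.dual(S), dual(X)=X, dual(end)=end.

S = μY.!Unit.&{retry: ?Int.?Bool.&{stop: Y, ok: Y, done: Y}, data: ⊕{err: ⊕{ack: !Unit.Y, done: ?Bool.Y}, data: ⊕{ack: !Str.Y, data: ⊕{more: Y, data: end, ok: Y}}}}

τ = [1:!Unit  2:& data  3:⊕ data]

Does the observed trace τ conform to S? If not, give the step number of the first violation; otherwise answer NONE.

NONE

[1] !Unit  ✓  now at &{retry: ?Int.?Bool.&{stop: μY.…, ok: μY.…, done: μY.…}, data: ⊕{err: ⊕{ack: !Unit.μY.…, done: ?Bool.μY.…}, data: ⊕{ack: !Str.μY.…, data: ⊕{more: μY.…, data: end, ok: μY.…}}}}
[2] & data  ✓  now at ⊕{err: ⊕{ack: !Unit.μY.…, done: ?Bool.μY.…}, data: ⊕{ack: !Str.μY.…, data: ⊕{more: μY.…, data: end, ok: μY.…}}}
[3] ⊕ data  ✓  now at ⊕{ack: !Str.μY.…, data: ⊕{more: μY.…, data: end, ok: μY.…}}
trace exhausted — no violation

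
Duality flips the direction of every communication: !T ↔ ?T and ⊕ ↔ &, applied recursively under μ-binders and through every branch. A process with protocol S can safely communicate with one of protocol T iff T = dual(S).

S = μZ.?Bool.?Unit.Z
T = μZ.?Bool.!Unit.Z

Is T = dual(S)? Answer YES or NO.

NO

μZ vs μZ  match (μ self-dual)
  ?Bool vs ?Bool  ✗ same direction on both sides — not dual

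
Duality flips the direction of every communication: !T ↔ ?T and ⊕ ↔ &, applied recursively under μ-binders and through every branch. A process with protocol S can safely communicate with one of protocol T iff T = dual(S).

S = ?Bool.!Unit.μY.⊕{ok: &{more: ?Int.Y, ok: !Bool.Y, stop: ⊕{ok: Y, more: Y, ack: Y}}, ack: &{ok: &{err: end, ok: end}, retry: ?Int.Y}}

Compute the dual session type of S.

?Bool = !Bool
  !Unit = ?Unit
    μY = μY  (rec unchanged)
      ⊕{ok,ack} = &{ok,ack}  (⊕→&)
        • ok:
          &{more,ok,stop} = ⊕{more,ok,stop}  (offer→select)
            • more:
              ?Int = !Int
                dual(Y) = Y
            • ok:
              !Bool = ?Bool
                dual(Y) = Y
            • stop:
              ⊕{ok,more,ack} = &{ok,more,ack}  (⊕→&)
                • ok:
                  dual(Y) = Y
                • more:
                  dual(Y) = Y
                • ack:
                  dual(Y) = Y
        • ack:
          &{ok,retry} = ⊕{ok,retry}  (offer→select)
            • ok:
              &{err,ok} = ⊕{err,ok}  (offer→select)
                • err:
                  dual(end) = end
                • ok:
                  dual(end) = end
            • retry:
              ?Int = !Int
                dual(Y) = Y

!Bool.?Unit.μY.&{ok: ⊕{more: !Int.Y, ok: ?Bool.Y, stop: &{ok: Y, more: Y, ack: Y}}, ack: ⊕{ok: ⊕{err: end, ok: end}, retry: !Int.Y}}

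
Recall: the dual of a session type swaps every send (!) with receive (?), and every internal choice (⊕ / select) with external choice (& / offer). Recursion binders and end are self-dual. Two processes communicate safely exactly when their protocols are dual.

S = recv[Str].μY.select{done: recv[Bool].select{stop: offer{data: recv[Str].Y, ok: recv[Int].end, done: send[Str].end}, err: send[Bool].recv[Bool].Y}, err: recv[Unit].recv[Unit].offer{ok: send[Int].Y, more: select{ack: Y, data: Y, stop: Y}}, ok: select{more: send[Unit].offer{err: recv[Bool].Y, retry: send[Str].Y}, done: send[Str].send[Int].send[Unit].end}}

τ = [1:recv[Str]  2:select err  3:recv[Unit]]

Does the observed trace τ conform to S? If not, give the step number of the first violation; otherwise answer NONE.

NONE

[1] recv[Str]  ok  cont: μY.…
[2] select err  ok  cont: recv[Unit].recv[Unit].offer{ok: send[Int].μY.…, more: select{ack: μY.…, data: μY.…, stop: μY.…}}
[3] recv[Unit]  ok  cont: recv[Unit].offer{ok: send[Int].μY.…, more: select{ack: μY.…, data: μY.…, stop: μY.…}}
trace exhausted — no violation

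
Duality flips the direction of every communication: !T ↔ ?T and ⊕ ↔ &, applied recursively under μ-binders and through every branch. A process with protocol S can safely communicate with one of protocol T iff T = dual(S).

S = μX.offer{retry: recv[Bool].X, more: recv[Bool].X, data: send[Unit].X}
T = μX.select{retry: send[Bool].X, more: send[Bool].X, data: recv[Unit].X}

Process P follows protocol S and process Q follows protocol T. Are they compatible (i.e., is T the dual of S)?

YES

μX ‖ μX  match (binder kept)
  offer{retry,more,data} ‖ select{retry,more,data}  match labels match
    case retry:
      recv[Bool] ‖ send[Bool]  match
        X ‖ X  match
    case more:
      recv[Bool] ‖ send[Bool]  match
        X ‖ X  match
    case data:
      send[Unit] ‖ recv[Unit]  match
        X ‖ X  match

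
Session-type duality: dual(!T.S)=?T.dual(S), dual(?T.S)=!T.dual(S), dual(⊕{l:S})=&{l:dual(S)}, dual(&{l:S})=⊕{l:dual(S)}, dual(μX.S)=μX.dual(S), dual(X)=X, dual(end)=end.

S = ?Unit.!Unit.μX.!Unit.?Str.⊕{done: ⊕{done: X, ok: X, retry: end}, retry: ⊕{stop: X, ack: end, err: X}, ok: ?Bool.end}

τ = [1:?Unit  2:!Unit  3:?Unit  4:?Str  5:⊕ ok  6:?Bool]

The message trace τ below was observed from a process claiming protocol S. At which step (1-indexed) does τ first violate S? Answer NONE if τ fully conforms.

3

@1 ?Unit  match  now at !Unit.μX.…
@2 !Unit  match  now at μX.…
@3 got ?Unit, protocol expects !Unit  ✗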